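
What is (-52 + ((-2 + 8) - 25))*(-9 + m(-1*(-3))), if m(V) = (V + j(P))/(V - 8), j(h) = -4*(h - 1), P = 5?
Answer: 2272/5 ≈ 454.40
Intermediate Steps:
j(h) = 4 - 4*h (j(h) = -4*(-1 + h) = 4 - 4*h)
m(V) = (-16 + V)/(-8 + V) (m(V) = (V + (4 - 4*5))/(V - 8) = (V + (4 - 20))/(-8 + V) = (V - 16)/(-8 + V) = (-16 + V)/(-8 + V))
(-52 + ((-2 + 8) - 25))*(-9 + m(-1*(-3))) = (-52 + ((-2 + 8) - 25))*(-9 + (-16 - 1*(-3))/(-8 - 1*(-3))) = (-52 + (6 - 25))*(-9 + (-16 + 3)/(-8 + 3)) = (-52 - 19)*(-9 - 13/(-5)) = -71*(-9 - ⅕*(-13)) = -71*(-9 + 13/5) = -71*(-32/5) = 2272/5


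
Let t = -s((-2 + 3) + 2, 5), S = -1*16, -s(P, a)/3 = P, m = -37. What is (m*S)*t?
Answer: 5328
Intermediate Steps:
s(P, a) = -3*P
S = -16
t = 9 (t = -(-3)*((-2 + 3) + 2) = -(-3)*(1 + 2) = -(-3)*3 = -1*(-9) = 9)
(m*S)*t = -37*(-16)*9 = 592*9 = 5328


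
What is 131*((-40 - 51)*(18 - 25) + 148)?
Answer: 102835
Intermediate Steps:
131*((-40 - 51)*(18 - 25) + 148) = 131*(-91*(-7) + 148) = 131*(637 + 148) = 131*785 = 102835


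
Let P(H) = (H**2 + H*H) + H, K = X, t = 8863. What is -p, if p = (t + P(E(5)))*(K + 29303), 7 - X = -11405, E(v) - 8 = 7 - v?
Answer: -369407195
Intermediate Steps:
E(v) = 15 - v (E(v) = 8 + (7 - v) = 15 - v)
X = 11412 (X = 7 - 1*(-11405) = 7 + 11405 = 11412)
K = 11412
P(H) = H + 2*H**2 (P(H) = (H**2 + H**2) + H = 2*H**2 + H = H + 2*H**2)
p = 369407195 (p = (8863 + (15 - 1*5)*(1 + 2*(15 - 1*5)))*(11412 + 29303) = (8863 + (15 - 5)*(1 + 2*(15 - 5)))*40715 = (8863 + 10*(1 + 2*10))*40715 = (8863 + 10*(1 + 20))*40715 = (8863 + 10*21)*40715 = (8863 + 210)*40715 = 9073*40715 = 369407195)
-p = -1*369407195 = -369407195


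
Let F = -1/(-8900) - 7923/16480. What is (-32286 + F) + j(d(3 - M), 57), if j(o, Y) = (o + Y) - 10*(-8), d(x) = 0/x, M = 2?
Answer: -235771431311/7333600 ≈ -32149.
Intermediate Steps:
F = -3524911/7333600 (F = -1*(-1/8900) - 7923*1/16480 = 1/8900 - 7923/16480 = -3524911/7333600 ≈ -0.48065)
d(x) = 0
j(o, Y) = 80 + Y + o (j(o, Y) = (Y + o) + 80 = 80 + Y + o)
(-32286 + F) + j(d(3 - M), 57) = (-32286 - 3524911/7333600) + (80 + 57 + 0) = -236776134511/7333600 + 137 = -235771431311/7333600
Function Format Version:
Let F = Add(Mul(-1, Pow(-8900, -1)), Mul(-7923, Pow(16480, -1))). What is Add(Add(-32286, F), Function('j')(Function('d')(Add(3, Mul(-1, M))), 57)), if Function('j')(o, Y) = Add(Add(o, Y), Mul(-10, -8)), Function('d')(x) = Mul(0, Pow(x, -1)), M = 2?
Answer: Rational(-235771431311, 7333600) ≈ -32149.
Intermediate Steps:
F = Rational(-3524911, 7333600) (F = Add(Mul(-1, Rational(-1, 8900)), Mul(-7923, Rational(1, 16480))) = Add(Rational(1, 8900), Rational(-7923, 16480)) = Rational(-3524911, 7333600) ≈ -0.48065)
Function('d')(x) = 0
Function('j')(o, Y) = Add(80, Y, o) (Function('j')(o, Y) = Add(Add(Y, o), 80) = Add(80, Y, o))
Add(Add(-32286, F), Function('j')(Function('d')(Add(3, Mul(-1, M))), 57)) = Add(Add(-32286, Rational(-3524911, 7333600)), Add(80, 57, 0)) = Add(Rational(-236776134511, 7333600), 137) = Rational(-235771431311, 7333600)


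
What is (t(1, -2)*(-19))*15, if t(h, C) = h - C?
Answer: -855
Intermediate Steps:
(t(1, -2)*(-19))*15 = ((1 - 1*(-2))*(-19))*15 = ((1 + 2)*(-19))*15 = (3*(-19))*15 = -57*15 = -855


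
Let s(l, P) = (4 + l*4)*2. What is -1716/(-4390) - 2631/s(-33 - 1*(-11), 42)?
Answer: 1973063/122920 ≈ 16.052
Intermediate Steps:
s(l, P) = 8 + 8*l (s(l, P) = (4 + 4*l)*2 = 8 + 8*l)
-1716/(-4390) - 2631/s(-33 - 1*(-11), 42) = -1716/(-4390) - 2631/(8 + 8*(-33 - 1*(-11))) = -1716*(-1/4390) - 2631/(8 + 8*(-33 + 11)) = 858/2195 - 2631/(8 + 8*(-22)) = 858/2195 - 2631/(8 - 176) = 858/2195 - 2631/(-168) = 858/2195 - 2631*(-1/168) = 858/2195 + 877/56 = 1973063/122920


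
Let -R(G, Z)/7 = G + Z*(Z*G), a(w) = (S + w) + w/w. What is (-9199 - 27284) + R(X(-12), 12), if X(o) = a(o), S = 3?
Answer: -28363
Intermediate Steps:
a(w) = 4 + w (a(w) = (3 + w) + w/w = (3 + w) + 1 = 4 + w)
X(o) = 4 + o
R(G, Z) = -7*G - 7*G*Z**2 (R(G, Z) = -7*(G + Z*(Z*G)) = -7*(G + Z*(G*Z)) = -7*(G + G*Z**2) = -7*G - 7*G*Z**2)
(-9199 - 27284) + R(X(-12), 12) = (-9199 - 27284) - 7*(4 - 12)*(1 + 12**2) = -36483 - 7*(-8)*(1 + 144) = -36483 - 7*(-8)*145 = -36483 + 8120 = -28363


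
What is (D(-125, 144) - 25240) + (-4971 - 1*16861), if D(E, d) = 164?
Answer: -46908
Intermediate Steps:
(D(-125, 144) - 25240) + (-4971 - 1*16861) = (164 - 25240) + (-4971 - 1*16861) = -25076 + (-4971 - 16861) = -25076 - 21832 = -46908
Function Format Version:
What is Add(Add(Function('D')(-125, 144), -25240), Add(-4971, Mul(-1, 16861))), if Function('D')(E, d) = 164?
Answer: -46908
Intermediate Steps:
Add(Add(Function('D')(-125, 144), -25240), Add(-4971, Mul(-1, 16861))) = Add(Add(164, -25240), Add(-4971, Mul(-1, 16861))) = Add(-25076, Add(-4971, -16861)) = Add(-25076, -21832) = -46908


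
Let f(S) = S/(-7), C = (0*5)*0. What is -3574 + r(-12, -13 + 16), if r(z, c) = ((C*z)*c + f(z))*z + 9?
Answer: -25099/7 ≈ -3585.6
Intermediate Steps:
C = 0 (C = 0*0 = 0)
f(S) = -S/7 (f(S) = S*(-⅐) = -S/7)
r(z, c) = 9 - z²/7 (r(z, c) = ((0*z)*c - z/7)*z + 9 = (0*c - z/7)*z + 9 = (0 - z/7)*z + 9 = (-z/7)*z + 9 = -z²/7 + 9 = 9 - z²/7)
-3574 + r(-12, -13 + 16) = -3574 + (9 - ⅐*(-12)²) = -3574 + (9 - ⅐*144) = -3574 + (9 - 144/7) = -3574 - 81/7 = -25099/7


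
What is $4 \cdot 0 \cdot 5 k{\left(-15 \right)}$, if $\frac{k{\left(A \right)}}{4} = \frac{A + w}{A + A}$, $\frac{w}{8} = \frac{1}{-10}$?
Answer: $0$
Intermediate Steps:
$w = - \frac{4}{5}$ ($w = \frac{8}{-10} = 8 \left(- \frac{1}{10}\right) = - \frac{4}{5} \approx -0.8$)
$k{\left(A \right)} = \frac{2 \left(- \frac{4}{5} + A\right)}{A}$ ($k{\left(A \right)} = 4 \frac{A - \frac{4}{5}}{A + A} = 4 \frac{- \frac{4}{5} + A}{2 A} = \frac{2 \left(- \frac{4}{5} + A\right)}{A}$)
$4 \cdot 0 \cdot 5 k{\left(-15 \right)} = 4 \cdot 0 \cdot 5 \left(2 - \frac{8}{5 \left(-15\right)}\right) = 0 \cdot 5 \left(2 - - \frac{8}{75}\right) = 0 \left(2 + \frac{8}{75}\right) = 0 \cdot \frac{158}{75} = 0$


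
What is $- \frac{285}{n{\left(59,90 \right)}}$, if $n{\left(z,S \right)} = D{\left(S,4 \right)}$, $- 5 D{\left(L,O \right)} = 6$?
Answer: $\frac{475}{2} \approx 237.5$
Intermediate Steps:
$D{\left(L,O \right)} = - \frac{6}{5}$ ($D{\left(L,O \right)} = \left(- \frac{1}{5}\right) 6 = - \frac{6}{5}$)
$n{\left(z,S \right)} = - \frac{6}{5}$
$- \frac{285}{n{\left(59,90 \right)}} = - \frac{285}{- \frac{6}{5}} = \left(-285\right) \left(- \frac{5}{6}\right) = \frac{475}{2}$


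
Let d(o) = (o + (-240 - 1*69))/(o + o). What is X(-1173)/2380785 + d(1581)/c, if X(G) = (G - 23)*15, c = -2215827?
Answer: -1396651679912/185342656638051 ≈ -0.0075355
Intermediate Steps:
X(G) = -345 + 15*G (X(G) = (-23 + G)*15 = -345 + 15*G)
d(o) = (-309 + o)/(2*o) (d(o) = (o + (-240 - 69))/((2*o)) = (o - 309)*(1/(2*o)) = (-309 + o)*(1/(2*o)) = (-309 + o)/(2*o))
X(-1173)/2380785 + d(1581)/c = (-345 + 15*(-1173))/2380785 + ((½)*(-309 + 1581)/1581)/(-2215827) = (-345 - 17595)*(1/2380785) + ((½)*(1/1581)*1272)*(-1/2215827) = -17940*1/2380785 + (212/527)*(-1/2215827) = -1196/158719 - 212/1167740829 = -1396651679912/185342656638051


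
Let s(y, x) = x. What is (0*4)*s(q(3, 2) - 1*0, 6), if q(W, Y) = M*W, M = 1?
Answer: 0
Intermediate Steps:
q(W, Y) = W (q(W, Y) = 1*W = W)
(0*4)*s(q(3, 2) - 1*0, 6) = (0*4)*6 = 0*6 = 0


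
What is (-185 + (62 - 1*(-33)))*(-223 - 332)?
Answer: 49950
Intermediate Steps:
(-185 + (62 - 1*(-33)))*(-223 - 332) = (-185 + (62 + 33))*(-555) = (-185 + 95)*(-555) = -90*(-555) = 49950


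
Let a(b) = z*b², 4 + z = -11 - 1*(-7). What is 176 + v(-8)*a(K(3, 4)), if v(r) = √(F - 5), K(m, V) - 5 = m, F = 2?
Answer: 176 - 512*I*√3 ≈ 176.0 - 886.81*I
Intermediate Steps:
K(m, V) = 5 + m
z = -8 (z = -4 + (-11 - 1*(-7)) = -4 + (-11 + 7) = -4 - 4 = -8)
v(r) = I*√3 (v(r) = √(2 - 5) = √(-3) = I*√3)
a(b) = -8*b²
176 + v(-8)*a(K(3, 4)) = 176 + (I*√3)*(-8*(5 + 3)²) = 176 + (I*√3)*(-8*8²) = 176 + (I*√3)*(-8*64) = 176 + (I*√3)*(-512) = 176 - 512*I*√3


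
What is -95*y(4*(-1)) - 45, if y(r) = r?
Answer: 335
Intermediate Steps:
-95*y(4*(-1)) - 45 = -380*(-1) - 45 = -95*(-4) - 45 = 380 - 45 = 335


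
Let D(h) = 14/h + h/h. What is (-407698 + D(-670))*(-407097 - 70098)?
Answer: 13034915652378/67 ≈ 1.9455e+11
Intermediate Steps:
D(h) = 1 + 14/h (D(h) = 14/h + 1 = 1 + 14/h)
(-407698 + D(-670))*(-407097 - 70098) = (-407698 + (14 - 670)/(-670))*(-407097 - 70098) = (-407698 - 1/670*(-656))*(-477195) = (-407698 + 328/335)*(-477195) = -136578502/335*(-477195) = 13034915652378/67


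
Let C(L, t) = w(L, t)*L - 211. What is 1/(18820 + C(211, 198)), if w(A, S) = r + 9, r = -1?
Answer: 1/20297 ≈ 4.9268e-5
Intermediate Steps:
w(A, S) = 8 (w(A, S) = -1 + 9 = 8)
C(L, t) = -211 + 8*L (C(L, t) = 8*L - 211 = -211 + 8*L)
1/(18820 + C(211, 198)) = 1/(18820 + (-211 + 8*211)) = 1/(18820 + (-211 + 1688)) = 1/(18820 + 1477) = 1/20297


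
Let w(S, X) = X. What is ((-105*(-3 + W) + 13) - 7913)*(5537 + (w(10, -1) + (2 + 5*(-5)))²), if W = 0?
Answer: -46367105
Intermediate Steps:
((-105*(-3 + W) + 13) - 7913)*(5537 + (w(10, -1) + (2 + 5*(-5)))²) = ((-105*(-3 + 0) + 13) - 7913)*(5537 + (-1 + (2 + 5*(-5)))²) = ((-105*(-3) + 13) - 7913)*(5537 + (-1 + (2 - 25))²) = ((-21*(-15) + 13) - 7913)*(5537 + (-1 - 23)²) = ((315 + 13) - 7913)*(5537 + (-24)²) = (328 - 7913)*(5537 + 576) = -7585*6113 = -46367105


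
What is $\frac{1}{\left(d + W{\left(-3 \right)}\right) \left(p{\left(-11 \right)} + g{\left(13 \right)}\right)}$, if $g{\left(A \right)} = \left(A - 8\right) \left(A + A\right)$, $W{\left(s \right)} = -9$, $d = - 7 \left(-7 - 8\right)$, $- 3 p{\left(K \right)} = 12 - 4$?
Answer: $\frac{1}{12224} \approx 8.1806 \cdot 10^{-5}$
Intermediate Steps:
$p{\left(K \right)} = - \frac{8}{3}$ ($p{\left(K \right)} = - \frac{12 - 4}{3} = \left(- \frac{1}{3}\right) 8 = - \frac{8}{3}$)
$d = 105$ ($d = \left(-7\right) \left(-15\right) = 105$)
$g{\left(A \right)} = 2 A \left(-8 + A\right)$ ($g{\left(A \right)} = \left(-8 + A\right) 2 A = 2 A \left(-8 + A\right)$)
$\frac{1}{\left(d + W{\left(-3 \right)}\right) \left(p{\left(-11 \right)} + g{\left(13 \right)}\right)} = \frac{1}{\left(105 - 9\right) \left(- \frac{8}{3} + 2 \cdot 13 \left(-8 + 13\right)\right)} = \frac{1}{96 \left(- \frac{8}{3} + 2 \cdot 13 \cdot 5\right)} = \frac{1}{96 \left(- \frac{8}{3} + 130\right)} = \frac{1}{96 \cdot \frac{382}{3}} = \frac{1}{12224}$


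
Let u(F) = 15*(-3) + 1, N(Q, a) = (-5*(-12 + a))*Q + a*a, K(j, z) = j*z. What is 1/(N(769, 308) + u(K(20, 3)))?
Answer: -1/1043300 ≈ -9.5850e-7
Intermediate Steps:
N(Q, a) = a² + Q*(60 - 5*a) (N(Q, a) = (60 - 5*a)*Q + a² = Q*(60 - 5*a) + a² = a² + Q*(60 - 5*a))
u(F) = -44 (u(F) = -45 + 1 = -44)
1/(N(769, 308) + u(K(20, 3))) = 1/((308² + 60*769 - 5*769*308) - 44) = 1/((94864 + 46140 - 1184260) - 44) = 1/(-1043256 - 44) = 1/(-1043300) = -1/1043300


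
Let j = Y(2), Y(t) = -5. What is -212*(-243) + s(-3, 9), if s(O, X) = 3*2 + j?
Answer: 51517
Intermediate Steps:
j = -5
s(O, X) = 1 (s(O, X) = 3*2 - 5 = 6 - 5 = 1)
-212*(-243) + s(-3, 9) = -212*(-243) + 1 = 51516 + 1 = 51517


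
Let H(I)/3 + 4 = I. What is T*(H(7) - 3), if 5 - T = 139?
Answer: -804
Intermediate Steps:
T = -134 (T = 5 - 1*139 = 5 - 139 = -134)
H(I) = -12 + 3*I
T*(H(7) - 3) = -134*((-12 + 3*7) - 3) = -134*((-12 + 21) - 3) = -134*(9 - 3) = -134*6 = -804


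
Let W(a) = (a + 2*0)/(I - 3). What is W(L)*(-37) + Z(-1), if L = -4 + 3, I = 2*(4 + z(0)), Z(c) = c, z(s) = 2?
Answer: 28/9 ≈ 3.1111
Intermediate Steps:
I = 12 (I = 2*(4 + 2) = 2*6 = 12)
L = -1
W(a) = a/9 (W(a) = (a + 2*0)/(12 - 3) = (a + 0)/9 = a*(⅑) = a/9)
W(L)*(-37) + Z(-1) = ((⅑)*(-1))*(-37) - 1 = -⅑*(-37) - 1 = 37/9 - 1 = 28/9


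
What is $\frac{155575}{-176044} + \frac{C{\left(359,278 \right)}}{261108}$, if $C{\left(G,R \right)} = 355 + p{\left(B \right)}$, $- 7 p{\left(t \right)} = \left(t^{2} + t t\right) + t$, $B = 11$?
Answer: $- \frac{7887783597}{8937929924} \approx -0.88251$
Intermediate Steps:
$p{\left(t \right)} = - \frac{2 t^{2}}{7} - \frac{t}{7}$ ($p{\left(t \right)} = - \frac{\left(t^{2} + t t\right) + t}{7} = - \frac{\left(t^{2} + t^{2}\right) + t}{7} = - \frac{2 t^{2} + t}{7} = - \frac{t + 2 t^{2}}{7} = - \frac{2 t^{2}}{7} - \frac{t}{7}$)
$C{\left(G,R \right)} = \frac{2232}{7}$ ($C{\left(G,R \right)} = 355 - \frac{11 \left(1 + 2 \cdot 11\right)}{7} = 355 - \frac{11 \left(1 + 22\right)}{7} = 355 - \frac{11}{7} \cdot 23 = 355 - \frac{253}{7} = \frac{2232}{7}$)
$\frac{155575}{-176044} + \frac{C{\left(359,278 \right)}}{261108} = \frac{155575}{-176044} + \frac{2232}{7 \cdot 261108} = 155575 \left(- \frac{1}{176044}\right) + \frac{2232}{7} \cdot \frac{1}{261108} = - \frac{155575}{176044} + \frac{62}{50771} = - \frac{7887783597}{8937929924}$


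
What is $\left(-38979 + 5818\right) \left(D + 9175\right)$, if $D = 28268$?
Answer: $-1241647323$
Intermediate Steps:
$\left(-38979 + 5818\right) \left(D + 9175\right) = \left(-38979 + 5818\right) \left(28268 + 9175\right) = \left(-33161\right) 37443 = -1241647323$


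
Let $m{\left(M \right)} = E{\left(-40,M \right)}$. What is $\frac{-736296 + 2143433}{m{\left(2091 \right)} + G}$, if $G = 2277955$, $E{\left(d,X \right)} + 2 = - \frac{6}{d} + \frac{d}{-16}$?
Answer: $\frac{28142740}{45559113} \approx 0.61772$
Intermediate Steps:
$E{\left(d,X \right)} = -2 - \frac{6}{d} - \frac{d}{16}$ ($E{\left(d,X \right)} = -2 + \left(- \frac{6}{d} + \frac{d}{-16}\right) = -2 + \left(- \frac{6}{d} + d \left(- \frac{1}{16}\right)\right) = -2 - \left(\frac{6}{d} + \frac{d}{16}\right) = -2 - \frac{6}{d} - \frac{d}{16}$)
$m{\left(M \right)} = \frac{13}{20}$ ($m{\left(M \right)} = -2 - \frac{6}{-40} - - \frac{5}{2} = -2 - - \frac{3}{20} + \frac{5}{2} = -2 + \frac{3}{20} + \frac{5}{2} = \frac{13}{20}$)
$\frac{-736296 + 2143433}{m{\left(2091 \right)} + G} = \frac{-736296 + 2143433}{\frac{13}{20} + 2277955} = \frac{1407137}{\frac{45559113}{20}} = 1407137 \cdot \frac{20}{45559113} = \frac{28142740}{45559113}$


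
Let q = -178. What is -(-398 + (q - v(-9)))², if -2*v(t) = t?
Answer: -1347921/4 ≈ -3.3698e+5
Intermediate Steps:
v(t) = -t/2
-(-398 + (q - v(-9)))² = -(-398 + (-178 - (-1)*(-9)/2))² = -(-398 + (-178 - 1*9/2))² = -(-398 + (-178 - 9/2))² = -(-398 - 365/2)² = -(-1161/2)² = -1*1347921/4 = -1347921/4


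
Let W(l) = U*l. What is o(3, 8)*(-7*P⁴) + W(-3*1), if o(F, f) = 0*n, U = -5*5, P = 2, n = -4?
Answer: 75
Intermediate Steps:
U = -25
W(l) = -25*l
o(F, f) = 0 (o(F, f) = 0*(-4) = 0)
o(3, 8)*(-7*P⁴) + W(-3*1) = 0*(-7*2⁴) - (-75) = 0*(-7*16) - 25*(-3) = 0*(-112) + 75 = 0 + 75 = 75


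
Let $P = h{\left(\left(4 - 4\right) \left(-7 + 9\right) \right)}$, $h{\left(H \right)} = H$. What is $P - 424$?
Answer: $-424$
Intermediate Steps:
$P = 0$ ($P = \left(4 - 4\right) \left(-7 + 9\right) = 0 \cdot 2 = 0$)
$P - 424 = 0 - 424 = -424$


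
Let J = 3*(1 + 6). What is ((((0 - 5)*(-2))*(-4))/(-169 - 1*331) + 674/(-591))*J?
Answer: -109676/4925 ≈ -22.269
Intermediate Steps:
J = 21 (J = 3*7 = 21)
((((0 - 5)*(-2))*(-4))/(-169 - 1*331) + 674/(-591))*J = ((((0 - 5)*(-2))*(-4))/(-169 - 1*331) + 674/(-591))*21 = ((-5*(-2)*(-4))/(-169 - 331) + 674*(-1/591))*21 = ((10*(-4))/(-500) - 674/591)*21 = (-40*(-1/500) - 674/591)*21 = (2/25 - 674/591)*21 = -15668/14775*21 = -109676/4925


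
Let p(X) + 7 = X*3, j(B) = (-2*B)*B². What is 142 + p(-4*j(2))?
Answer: 327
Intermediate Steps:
j(B) = -2*B³
p(X) = -7 + 3*X (p(X) = -7 + X*3 = -7 + 3*X)
142 + p(-4*j(2)) = 142 + (-7 + 3*(-(-8)*2³)) = 142 + (-7 + 3*(-(-8)*8)) = 142 + (-7 + 3*(-4*(-16))) = 142 + (-7 + 3*64) = 142 + (-7 + 192) = 142 + 185 = 327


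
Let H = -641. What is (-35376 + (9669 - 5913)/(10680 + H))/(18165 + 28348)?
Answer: -355135908/466944007 ≈ -0.76055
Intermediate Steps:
(-35376 + (9669 - 5913)/(10680 + H))/(18165 + 28348) = (-35376 + (9669 - 5913)/(10680 - 641))/(18165 + 28348) = (-35376 + 3756/10039)/46513 = (-35376 + 3756*(1/10039))*(1/46513) = (-35376 + 3756/10039)*(1/46513) = -355135908/10039*1/46513 = -355135908/466944007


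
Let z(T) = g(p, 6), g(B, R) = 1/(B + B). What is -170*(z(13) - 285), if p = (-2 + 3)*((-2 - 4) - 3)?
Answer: 436135/9 ≈ 48459.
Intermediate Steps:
p = -9 (p = 1*(-6 - 3) = 1*(-9) = -9)
g(B, R) = 1/(2*B)
z(T) = -1/18 (z(T) = (½)/(-9) = (½)*(-⅑) = -1/18)
-170*(z(13) - 285) = -170*(-1/18 - 285) = -170*(-5131/18) = 436135/9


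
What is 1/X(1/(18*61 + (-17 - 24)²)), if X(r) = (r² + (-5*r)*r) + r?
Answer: 7722841/2775 ≈ 2783.0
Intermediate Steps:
X(r) = r - 4*r² (X(r) = (r² - 5*r²) + r = -4*r² + r = r - 4*r²)
1/X(1/(18*61 + (-17 - 24)²)) = 1/((1 - 4/(18*61 + (-17 - 24)²))/(18*61 + (-17 - 24)²)) = 1/((1 - 4/(1098 + (-41)²))/(1098 + (-41)²)) = 1/((1 - 4/(1098 + 1681))/(1098 + 1681)) = 1/((1 - 4/2779)/2779) = 1/((1/2779)*(2775/2779)) = 1/(2775/7722841) = 7722841/2775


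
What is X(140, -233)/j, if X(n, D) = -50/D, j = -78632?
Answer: -25/9160628 ≈ -2.7291e-6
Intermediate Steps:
X(140, -233)/j = -50/(-233)/(-78632) = -50*(-1/233)*(-1/78632) = (50/233)*(-1/78632) = -25/9160628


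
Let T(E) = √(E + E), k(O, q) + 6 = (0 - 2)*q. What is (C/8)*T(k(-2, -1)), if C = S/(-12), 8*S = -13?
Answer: 13*I*√2/384 ≈ 0.047877*I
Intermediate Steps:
S = -13/8 (S = (⅛)*(-13) = -13/8 ≈ -1.6250)
k(O, q) = -6 - 2*q (k(O, q) = -6 + (0 - 2)*q = -6 - 2*q)
T(E) = √2*√E (T(E) = √(2*E) = √2*√E)
C = 13/96 (C = -13/8/(-12) = -13/8*(-1/12) = 13/96 ≈ 0.13542)
(C/8)*T(k(-2, -1)) = ((13/96)/8)*(√2*√(-6 - 2*(-1))) = ((⅛)*(13/96))*(√2*√(-6 + 2)) = 13*(√2*√(-4))/768 = 13*(√2*(2*I))/768 = 13*(2*I*√2)/768 = 13*I*√2/384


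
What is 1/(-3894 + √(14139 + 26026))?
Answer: -3894/15123071 - √40165/15123071 ≈ -0.00027074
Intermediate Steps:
1/(-3894 + √(14139 + 26026)) = 1/(-3894 + √40165)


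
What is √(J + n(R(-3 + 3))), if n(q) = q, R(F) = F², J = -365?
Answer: I*√365 ≈ 19.105*I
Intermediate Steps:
√(J + n(R(-3 + 3))) = √(-365 + (-3 + 3)²) = √(-365 + 0²) = √(-365 + 0) = √(-365) = I*√365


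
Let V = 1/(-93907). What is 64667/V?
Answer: -6072683969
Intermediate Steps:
V = -1/93907 ≈ -1.0649e-5
64667/V = 64667/(-1/93907) = 64667*(-93907) = -6072683969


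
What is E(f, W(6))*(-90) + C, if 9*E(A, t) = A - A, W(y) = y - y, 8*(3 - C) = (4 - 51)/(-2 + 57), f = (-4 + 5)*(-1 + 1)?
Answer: 1367/440 ≈ 3.1068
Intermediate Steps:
f = 0 (f = 1*0 = 0)
C = 1367/440 (C = 3 - (4 - 51)/(8*(-2 + 57)) = 3 - (-47)/(8*55) = 3 - 1/8*(-47/55) = 3 + 47/440 = 1367/440 ≈ 3.1068)
W(y) = 0
E(A, t) = 0 (E(A, t) = (A - A)/9 = (1/9)*0 = 0)
E(f, W(6))*(-90) + C = 0*(-90) + 1367/440 = 0 + 1367/440 = 1367/440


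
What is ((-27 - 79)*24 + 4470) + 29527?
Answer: 31453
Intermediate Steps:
((-27 - 79)*24 + 4470) + 29527 = (-106*24 + 4470) + 29527 = (-2544 + 4470) + 29527 = 1926 + 29527 = 31453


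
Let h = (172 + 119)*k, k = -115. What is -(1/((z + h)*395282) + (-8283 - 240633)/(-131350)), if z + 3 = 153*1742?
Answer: -11465523035828723/6050219554980300 ≈ -1.8951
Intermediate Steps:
h = -33465 (h = (172 + 119)*(-115) = 291*(-115) = -33465)
z = 266523 (z = -3 + 153*1742 = -3 + 266526 = 266523)
-(1/((z + h)*395282) + (-8283 - 240633)/(-131350)) = -(1/((266523 - 33465)*395282) + (-8283 - 240633)/(-131350)) = -((1/395282)/233058 - 248916*(-1/131350)) = -((1/233058)*(1/395282) + 124458/65675) = -(1/92123632356 + 124458/65675) = -1*11465523035828723/6050219554980300 = -11465523035828723/6050219554980300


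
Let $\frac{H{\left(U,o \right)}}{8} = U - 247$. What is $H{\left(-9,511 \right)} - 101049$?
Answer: $-103097$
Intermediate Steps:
$H{\left(U,o \right)} = -1976 + 8 U$ ($H{\left(U,o \right)} = 8 \left(U - 247\right) = 8 \left(-247 + U\right) = -1976 + 8 U$)
$H{\left(-9,511 \right)} - 101049 = \left(-1976 + 8 \left(-9\right)\right) - 101049 = \left(-1976 - 72\right) - 101049 = -2048 - 101049 = -103097$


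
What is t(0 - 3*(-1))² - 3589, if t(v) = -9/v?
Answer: -3580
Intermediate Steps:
t(0 - 3*(-1))² - 3589 = (-9/(0 - 3*(-1)))² - 3589 = (-9/(0 + 3))² - 3589 = (-9/3)² - 3589 = (-9*⅓)² - 3589 = (-3)² - 3589 = 9 - 3589 = -3580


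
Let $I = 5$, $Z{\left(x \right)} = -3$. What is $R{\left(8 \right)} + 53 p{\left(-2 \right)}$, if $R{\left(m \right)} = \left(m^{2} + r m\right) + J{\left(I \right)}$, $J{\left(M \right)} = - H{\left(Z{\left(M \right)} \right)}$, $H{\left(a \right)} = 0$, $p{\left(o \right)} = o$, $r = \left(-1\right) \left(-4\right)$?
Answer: $-10$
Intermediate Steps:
$r = 4$
$J{\left(M \right)} = 0$ ($J{\left(M \right)} = \left(-1\right) 0 = 0$)
$R{\left(m \right)} = m^{2} + 4 m$ ($R{\left(m \right)} = \left(m^{2} + 4 m\right) + 0 = m^{2} + 4 m$)
$R{\left(8 \right)} + 53 p{\left(-2 \right)} = 8 \left(4 + 8\right) + 53 \left(-2\right) = 8 \cdot 12 - 106 = 96 - 106 = -10$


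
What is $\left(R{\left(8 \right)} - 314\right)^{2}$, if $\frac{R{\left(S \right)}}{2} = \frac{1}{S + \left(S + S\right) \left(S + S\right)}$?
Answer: $\frac{1717853809}{17424} \approx 98591.0$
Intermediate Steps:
$R{\left(S \right)} = \frac{2}{S + 4 S^{2}}$ ($R{\left(S \right)} = \frac{2}{S + \left(S + S\right) \left(S + S\right)} = \frac{2}{S + 2 S 2 S} = \frac{2}{S + 4 S^{2}}$)
$\left(R{\left(8 \right)} - 314\right)^{2} = \left(\frac{2}{8 \left(1 + 4 \cdot 8\right)} - 314\right)^{2} = \left(2 \cdot \frac{1}{8} \frac{1}{1 + 32} - 314\right)^{2} = \left(2 \cdot \frac{1}{8} \cdot \frac{1}{33} - 314\right)^{2} = \left(\frac{1}{132} - 314\right)^{2} = \left(- \frac{41447}{132}\right)^{2} = \frac{1717853809}{17424}$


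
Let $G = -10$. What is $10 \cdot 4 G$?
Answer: $-400$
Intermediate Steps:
$10 \cdot 4 G = 10 \cdot 4 \left(-10\right) = 40 \left(-10\right) = -400$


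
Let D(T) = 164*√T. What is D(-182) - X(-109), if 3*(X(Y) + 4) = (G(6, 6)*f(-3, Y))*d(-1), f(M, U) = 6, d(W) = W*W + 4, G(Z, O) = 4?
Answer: -36 + 164*I*√182 ≈ -36.0 + 2212.5*I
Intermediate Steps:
d(W) = 4 + W² (d(W) = W² + 4 = 4 + W²)
X(Y) = 36 (X(Y) = -4 + ((4*6)*(4 + (-1)²))/3 = -4 + (24*(4 + 1))/3 = -4 + (24*5)/3 = -4 + (⅓)*120 = -4 + 40 = 36)
D(-182) - X(-109) = 164*√(-182) - 1*36 = 164*(I*√182) - 36 = 164*I*√182 - 36 = -36 + 164*I*√182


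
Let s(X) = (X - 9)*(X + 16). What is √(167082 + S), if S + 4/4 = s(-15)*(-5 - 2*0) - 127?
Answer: √167074 ≈ 408.75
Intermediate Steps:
s(X) = (-9 + X)*(16 + X)
S = -8 (S = -1 + ((-144 + (-15)² + 7*(-15))*(-5 - 2*0) - 127) = -1 + ((-144 + 225 - 105)*(-5 + 0) - 127) = -1 + (-24*(-5) - 127) = -1 + (120 - 127) = -1 - 7 = -8)
√(167082 + S) = √(167082 - 8) = √167074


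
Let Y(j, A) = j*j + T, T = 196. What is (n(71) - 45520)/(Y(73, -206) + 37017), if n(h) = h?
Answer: -45449/42542 ≈ -1.0683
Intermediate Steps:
Y(j, A) = 196 + j**2 (Y(j, A) = j*j + 196 = j**2 + 196 = 196 + j**2)
(n(71) - 45520)/(Y(73, -206) + 37017) = (71 - 45520)/((196 + 73**2) + 37017) = -45449/((196 + 5329) + 37017) = -45449/(5525 + 37017) = -45449/42542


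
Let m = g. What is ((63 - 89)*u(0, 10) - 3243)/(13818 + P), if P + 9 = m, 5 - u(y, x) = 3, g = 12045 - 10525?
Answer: -3295/15329 ≈ -0.21495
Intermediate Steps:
g = 1520
u(y, x) = 2 (u(y, x) = 5 - 1*3 = 5 - 3 = 2)
m = 1520
P = 1511 (P = -9 + 1520 = 1511)
((63 - 89)*u(0, 10) - 3243)/(13818 + P) = ((63 - 89)*2 - 3243)/(13818 + 1511) = (-26*2 - 3243)/15329 = (-52 - 3243)*(1/15329) = -3295*1/15329 = -3295/15329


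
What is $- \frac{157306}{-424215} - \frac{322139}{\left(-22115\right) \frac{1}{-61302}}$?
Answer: $- \frac{1675458928264016}{1876302945} \approx -8.9296 \cdot 10^{5}$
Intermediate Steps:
$- \frac{157306}{-424215} - \frac{322139}{\left(-22115\right) \frac{1}{-61302}} = \left(-157306\right) \left(- \frac{1}{424215}\right) - \frac{322139}{\left(-22115\right) \left(- \frac{1}{61302}\right)} = \frac{157306}{424215} - \frac{322139}{\frac{22115}{61302}} = \frac{157306}{424215} - \frac{19747764978}{22115} = - \frac{1675458928264016}{1876302945}$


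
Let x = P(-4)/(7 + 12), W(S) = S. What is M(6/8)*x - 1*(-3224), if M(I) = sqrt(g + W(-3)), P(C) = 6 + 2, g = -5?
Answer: 3224 + 16*I*sqrt(2)/19 ≈ 3224.0 + 1.1909*I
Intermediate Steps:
P(C) = 8
M(I) = 2*I*sqrt(2) (M(I) = sqrt(-5 - 3) = sqrt(-8) = 2*I*sqrt(2))
x = 8/19 (x = 8/(7 + 12) = 8/19 ≈ 0.42105)
M(6/8)*x - 1*(-3224) = (2*I*sqrt(2))*(8/19) - 1*(-3224) = 16*I*sqrt(2)/19 + 3224 = 3224 + 16*I*sqrt(2)/19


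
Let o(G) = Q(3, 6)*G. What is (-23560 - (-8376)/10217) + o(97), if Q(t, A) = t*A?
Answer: -222865262/10217 ≈ -21813.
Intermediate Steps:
Q(t, A) = A*t
o(G) = 18*G (o(G) = (6*3)*G = 18*G)
(-23560 - (-8376)/10217) + o(97) = (-23560 - (-8376)/10217) + 18*97 = (-23560 - (-8376)/10217) + 1746 = (-23560 - 1*(-8376/10217)) + 1746 = (-23560 + 8376/10217) + 1746 = -240704144/10217 + 1746 = -222865262/10217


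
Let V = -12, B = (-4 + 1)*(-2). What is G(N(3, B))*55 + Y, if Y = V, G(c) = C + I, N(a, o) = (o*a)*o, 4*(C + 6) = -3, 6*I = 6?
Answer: -1313/4 ≈ -328.25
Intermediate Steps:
I = 1 (I = (⅙)*6 = 1)
B = 6 (B = -3*(-2) = 6)
C = -27/4 (C = -6 + (¼)*(-3) = -6 - ¾ = -27/4 ≈ -6.7500)
N(a, o) = a*o² (N(a, o) = (a*o)*o = a*o²)
G(c) = -23/4 (G(c) = -27/4 + 1 = -23/4)
Y = -12
G(N(3, B))*55 + Y = -23/4*55 - 12 = -1265/4 - 12 = -1313/4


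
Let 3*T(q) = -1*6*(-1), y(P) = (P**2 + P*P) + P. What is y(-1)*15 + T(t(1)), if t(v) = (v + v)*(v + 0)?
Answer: 17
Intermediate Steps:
y(P) = P + 2*P**2 (y(P) = (P**2 + P**2) + P = 2*P**2 + P = P + 2*P**2)
t(v) = 2*v**2 (t(v) = (2*v)*v = 2*v**2)
T(q) = 2 (T(q) = (-1*6*(-1))/3 = (-6*(-1))/3 = (1/3)*6 = 2)
y(-1)*15 + T(t(1)) = -(1 + 2*(-1))*15 + 2 = -(1 - 2)*15 + 2 = -1*(-1)*15 + 2 = 1*15 + 2 = 15 + 2 = 17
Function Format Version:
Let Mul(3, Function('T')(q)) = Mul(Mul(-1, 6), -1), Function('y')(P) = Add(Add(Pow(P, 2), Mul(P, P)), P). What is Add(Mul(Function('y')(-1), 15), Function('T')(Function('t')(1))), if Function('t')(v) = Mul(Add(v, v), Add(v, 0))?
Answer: 17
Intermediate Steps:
Function('y')(P) = Add(P, Mul(2, Pow(P, 2))) (Function('y')(P) = Add(Add(Pow(P, 2), Pow(P, 2)), P) = Add(Mul(2, Pow(P, 2)), P) = Add(P, Mul(2, Pow(P, 2))))
Function('t')(v) = Mul(2, Pow(v, 2)) (Function('t')(v) = Mul(Mul(2, v), v) = Mul(2, Pow(v, 2)))
Function('T')(q) = 2 (Function('T')(q) = Mul(Rational(1, 3), Mul(Mul(-1, 6), -1)) = Mul(Rational(1, 3), Mul(-6, -1)) = Mul(Rational(1, 3), 6) = 2)
Add(Mul(Function('y')(-1), 15), Function('T')(Function('t')(1))) = Add(Mul(Mul(-1, Add(1, Mul(2, -1))), 15), 2) = Add(Mul(Mul(-1, Add(1, -2)), 15), 2) = Add(Mul(Mul(-1, -1), 15), 2) = Add(Mul(1, 15), 2) = Add(15, 2) = 17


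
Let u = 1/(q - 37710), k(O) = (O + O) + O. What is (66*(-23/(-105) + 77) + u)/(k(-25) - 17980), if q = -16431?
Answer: -419889347/1487523975 ≈ -0.28227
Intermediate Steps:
k(O) = 3*O (k(O) = 2*O + O = 3*O)
u = -1/54141 (u = 1/(-16431 - 37710) = 1/(-54141) = -1/54141 ≈ -1.8470e-5)
(66*(-23/(-105) + 77) + u)/(k(-25) - 17980) = (66*(-23/(-105) + 77) - 1/54141)/(3*(-25) - 17980) = (66*(-23*(-1/105) + 77) - 1/54141)/(-75 - 17980) = (66*(23/105 + 77) - 1/54141)/(-18055) = (66*(8108/105) - 1/54141)*(-1/18055) = (178376/35 - 1/54141)*(-1/18055) = (9657454981/1894935)*(-1/18055) = -419889347/1487523975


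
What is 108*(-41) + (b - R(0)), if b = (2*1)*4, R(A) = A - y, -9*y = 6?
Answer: -13262/3 ≈ -4420.7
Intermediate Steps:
y = -2/3 (y = -1/9*6 = -2/3 ≈ -0.66667)
R(A) = 2/3 + A (R(A) = A - 1*(-2/3) = A + 2/3 = 2/3 + A)
b = 8 (b = 2*4 = 8)
108*(-41) + (b - R(0)) = 108*(-41) + (8 - (2/3 + 0)) = -4428 + (8 - 1*2/3) = -4428 + (8 - 2/3) = -4428 + 22/3 = -13262/3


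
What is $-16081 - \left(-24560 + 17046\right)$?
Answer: $-8567$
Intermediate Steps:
$-16081 - \left(-24560 + 17046\right) = -16081 - -7514 = -16081 + 7514 = -8567$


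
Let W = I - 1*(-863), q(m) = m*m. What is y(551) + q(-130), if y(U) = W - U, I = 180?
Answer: 17392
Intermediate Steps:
q(m) = m**2
W = 1043 (W = 180 - 1*(-863) = 180 + 863 = 1043)
y(U) = 1043 - U
y(551) + q(-130) = (1043 - 1*551) + (-130)**2 = (1043 - 551) + 16900 = 492 + 16900 = 17392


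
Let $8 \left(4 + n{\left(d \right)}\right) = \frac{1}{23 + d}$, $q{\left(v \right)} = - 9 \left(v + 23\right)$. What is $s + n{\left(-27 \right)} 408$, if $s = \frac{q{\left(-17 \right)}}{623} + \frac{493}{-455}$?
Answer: $- \frac{266606153}{161980} \approx -1645.9$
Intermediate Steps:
$q{\left(v \right)} = -207 - 9 v$ ($q{\left(v \right)} = - 9 \left(23 + v\right) = -207 - 9 v$)
$n{\left(d \right)} = -4 + \frac{1}{8 \left(23 + d\right)}$
$s = - \frac{47387}{40495}$ ($s = \frac{-207 - -153}{623} + \frac{493}{-455} = \left(-207 + 153\right) \frac{1}{623} + 493 \left(- \frac{1}{455}\right) = \left(-54\right) \frac{1}{623} - \frac{493}{455} = - \frac{54}{623} - \frac{493}{455} = - \frac{47387}{40495} \approx -1.1702$)
$s + n{\left(-27 \right)} 408 = - \frac{47387}{40495} + \frac{-735 - -864}{8 \left(23 - 27\right)} 408 = - \frac{47387}{40495} + \frac{-735 + 864}{8 \left(-4\right)} 408 = - \frac{47387}{40495} + \frac{1}{8} \left(- \frac{1}{4}\right) 129 \cdot 408 = - \frac{47387}{40495} - \frac{6579}{4} = - \frac{266606153}{161980}$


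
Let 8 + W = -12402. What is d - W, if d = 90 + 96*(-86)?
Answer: 4244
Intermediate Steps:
d = -8166 (d = 90 - 8256 = -8166)
W = -12410 (W = -8 - 12402 = -12410)
d - W = -8166 - 1*(-12410) = -8166 + 12410 = 4244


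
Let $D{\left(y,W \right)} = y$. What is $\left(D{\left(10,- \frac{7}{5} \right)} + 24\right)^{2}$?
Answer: $1156$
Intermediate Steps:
$\left(D{\left(10,- \frac{7}{5} \right)} + 24\right)^{2} = \left(10 + 24\right)^{2} = 34^{2} = 1156$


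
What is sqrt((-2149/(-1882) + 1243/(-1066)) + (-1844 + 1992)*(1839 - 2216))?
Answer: I*sqrt(14035791837621983)/501553 ≈ 236.21*I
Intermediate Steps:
sqrt((-2149/(-1882) + 1243/(-1066)) + (-1844 + 1992)*(1839 - 2216)) = sqrt((-2149*(-1/1882) + 1243*(-1/1066)) + 148*(-377)) = sqrt((2149/1882 - 1243/1066) - 55796) = sqrt(-12123/501553 - 55796) = sqrt(-27984663311/501553) = I*sqrt(14035791837621983)/501553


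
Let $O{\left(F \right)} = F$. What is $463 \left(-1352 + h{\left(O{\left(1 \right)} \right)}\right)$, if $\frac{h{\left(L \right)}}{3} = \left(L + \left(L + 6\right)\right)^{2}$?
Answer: $-537080$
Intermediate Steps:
$h{\left(L \right)} = 3 \left(6 + 2 L\right)^{2}$ ($h{\left(L \right)} = 3 \left(L + \left(L + 6\right)\right)^{2} = 3 \left(L + \left(6 + L\right)\right)^{2} = 3 \left(6 + 2 L\right)^{2}$)
$463 \left(-1352 + h{\left(O{\left(1 \right)} \right)}\right) = 463 \left(-1352 + 12 \left(3 + 1\right)^{2}\right) = 463 \left(-1352 + 12 \cdot 4^{2}\right) = 463 \left(-1352 + 12 \cdot 16\right) = 463 \left(-1352 + 192\right) = 463 \left(-1160\right) = -537080$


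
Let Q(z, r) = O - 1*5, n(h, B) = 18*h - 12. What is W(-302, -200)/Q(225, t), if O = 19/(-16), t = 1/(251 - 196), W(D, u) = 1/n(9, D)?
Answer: -8/7425 ≈ -0.0010774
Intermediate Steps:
n(h, B) = -12 + 18*h
W(D, u) = 1/150 (W(D, u) = 1/(-12 + 18*9) = 1/(-12 + 162) = 1/150)
t = 1/55 ≈ 0.018182
O = -19/16 (O = 19*(-1/16) = -19/16 ≈ -1.1875)
Q(z, r) = -99/16 (Q(z, r) = -19/16 - 1*5 = -19/16 - 5 = -99/16)
W(-302, -200)/Q(225, t) = 1/(150*(-99/16)) = (1/150)*(-16/99) = -8/7425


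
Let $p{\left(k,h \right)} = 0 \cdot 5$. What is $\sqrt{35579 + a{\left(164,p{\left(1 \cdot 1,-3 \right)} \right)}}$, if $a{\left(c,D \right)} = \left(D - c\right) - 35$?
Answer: $2 \sqrt{8845} \approx 188.1$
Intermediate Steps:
$p{\left(k,h \right)} = 0$
$a{\left(c,D \right)} = -35 + D - c$ ($a{\left(c,D \right)} = \left(D - c\right) - 35 = -35 + D - c$)
$\sqrt{35579 + a{\left(164,p{\left(1 \cdot 1,-3 \right)} \right)}} = \sqrt{35579 - 199} = \sqrt{35380} = 2 \sqrt{8845}$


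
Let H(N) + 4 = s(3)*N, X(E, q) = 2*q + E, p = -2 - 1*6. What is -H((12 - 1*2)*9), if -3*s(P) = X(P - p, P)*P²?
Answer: 4594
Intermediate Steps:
p = -8 (p = -2 - 6 = -8)
X(E, q) = E + 2*q
s(P) = -P²*(8 + 3*P)/3 (s(P) = -((P - 1*(-8)) + 2*P)*P²/3 = -((P + 8) + 2*P)*P²/3 = -((8 + P) + 2*P)*P²/3 = -(8 + 3*P)*P²/3 = -P²*(8 + 3*P)/3)
H(N) = -4 - 51*N (H(N) = -4 + (3²*(-8/3 - 1*3))*N = -4 + (9*(-8/3 - 3))*N = -4 + (9*(-17/3))*N = -4 - 51*N)
-H((12 - 1*2)*9) = -(-4 - 51*(12 - 1*2)*9) = -(-4 - 51*(12 - 2)*9) = -(-4 - 510*9) = -(-4 - 51*90) = -(-4 - 4590) = -1*(-4594) = 4594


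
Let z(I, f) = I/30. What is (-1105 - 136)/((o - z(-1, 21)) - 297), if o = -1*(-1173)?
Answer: -37230/26281 ≈ -1.4166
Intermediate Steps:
o = 1173
z(I, f) = I/30 (z(I, f) = I*(1/30) = I/30)
(-1105 - 136)/((o - z(-1, 21)) - 297) = (-1105 - 136)/((1173 - (-1)/30) - 297) = -1241/((1173 - 1*(-1/30)) - 297) = -1241/((1173 + 1/30) - 297) = -1241/(35191/30 - 297) = -1241/26281/30 = -1241*30/26281 = -37230/26281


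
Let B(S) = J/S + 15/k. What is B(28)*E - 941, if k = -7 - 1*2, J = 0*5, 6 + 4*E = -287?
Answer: -9827/12 ≈ -818.92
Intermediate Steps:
E = -293/4 (E = -3/2 + (¼)*(-287) = -3/2 - 287/4 = -293/4 ≈ -73.250)
J = 0
k = -9 (k = -7 - 2 = -9)
B(S) = -5/3 (B(S) = 0/S + 15/(-9) = 0 + 15*(-⅑) = 0 - 5/3 = -5/3)
B(28)*E - 941 = -5/3*(-293/4) - 941 = 1465/12 - 941 = -9827/12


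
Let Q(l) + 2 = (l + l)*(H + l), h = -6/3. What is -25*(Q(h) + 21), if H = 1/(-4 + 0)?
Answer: -700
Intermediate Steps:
H = -¼ (H = 1/(-4) = -¼ ≈ -0.25000)
h = -2 (h = -6*⅓ = -2)
Q(l) = -2 + 2*l*(-¼ + l) (Q(l) = -2 + (l + l)*(-¼ + l) = -2 + (2*l)*(-¼ + l) = -2 + 2*l*(-¼ + l))
-25*(Q(h) + 21) = -25*((-2 + 2*(-2)² - ½*(-2)) + 21) = -25*((-2 + 2*4 + 1) + 21) = -25*((-2 + 8 + 1) + 21) = -25*(7 + 21) = -25*28 = -700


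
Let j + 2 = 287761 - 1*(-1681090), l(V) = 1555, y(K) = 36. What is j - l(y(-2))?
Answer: 1967294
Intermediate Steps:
j = 1968849 (j = -2 + (287761 - 1*(-1681090)) = -2 + (287761 + 1681090) = -2 + 1968851 = 1968849)
j - l(y(-2)) = 1968849 - 1*1555 = 1968849 - 1555 = 1967294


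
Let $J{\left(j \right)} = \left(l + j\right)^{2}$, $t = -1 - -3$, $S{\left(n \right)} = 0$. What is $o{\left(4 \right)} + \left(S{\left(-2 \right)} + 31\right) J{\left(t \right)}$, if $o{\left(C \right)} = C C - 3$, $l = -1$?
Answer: $44$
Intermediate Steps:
$t = 2$ ($t = -1 + 3 = 2$)
$J{\left(j \right)} = \left(-1 + j\right)^{2}$
$o{\left(C \right)} = -3 + C^{2}$ ($o{\left(C \right)} = C^{2} - 3 = -3 + C^{2}$)
$o{\left(4 \right)} + \left(S{\left(-2 \right)} + 31\right) J{\left(t \right)} = \left(-3 + 4^{2}\right) + \left(0 + 31\right) \left(-1 + 2\right)^{2} = \left(-3 + 16\right) + 31 \cdot 1^{2} = 13 + 31 \cdot 1 = 13 + 31 = 44$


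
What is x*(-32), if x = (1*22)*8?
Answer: -5632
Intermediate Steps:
x = 176 (x = 22*8 = 176)
x*(-32) = 176*(-32) = -5632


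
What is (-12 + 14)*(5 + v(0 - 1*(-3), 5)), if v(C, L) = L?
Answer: 20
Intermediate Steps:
(-12 + 14)*(5 + v(0 - 1*(-3), 5)) = (-12 + 14)*(5 + 5) = 2*10 = 20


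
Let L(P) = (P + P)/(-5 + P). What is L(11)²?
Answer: 121/9 ≈ 13.444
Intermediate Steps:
L(P) = 2*P/(-5 + P) (L(P) = (2*P)/(-5 + P) = 2*P/(-5 + P))
L(11)² = (2*11/(-5 + 11))² = (2*11/6)² = (2*11*(⅙))² = (11/3)² = 121/9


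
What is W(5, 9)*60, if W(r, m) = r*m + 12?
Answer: 3420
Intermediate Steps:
W(r, m) = 12 + m*r (W(r, m) = m*r + 12 = 12 + m*r)
W(5, 9)*60 = (12 + 9*5)*60 = (12 + 45)*60 = 57*60 = 3420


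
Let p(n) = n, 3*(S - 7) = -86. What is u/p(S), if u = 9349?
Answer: -28047/65 ≈ -431.49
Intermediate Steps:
S = -65/3 (S = 7 + (⅓)*(-86) = 7 - 86/3 = -65/3 ≈ -21.667)
u/p(S) = 9349/(-65/3) = 9349*(-3/65) = -28047/65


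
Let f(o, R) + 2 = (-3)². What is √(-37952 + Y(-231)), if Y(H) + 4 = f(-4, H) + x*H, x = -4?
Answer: 5*I*√1481 ≈ 192.42*I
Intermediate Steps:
f(o, R) = 7 (f(o, R) = -2 + (-3)² = -2 + 9 = 7)
Y(H) = 3 - 4*H (Y(H) = -4 + (7 - 4*H) = 3 - 4*H)
√(-37952 + Y(-231)) = √(-37952 + (3 - 4*(-231))) = √(-37952 + (3 + 924)) = √(-37952 + 927) = √(-37025) = 5*I*√1481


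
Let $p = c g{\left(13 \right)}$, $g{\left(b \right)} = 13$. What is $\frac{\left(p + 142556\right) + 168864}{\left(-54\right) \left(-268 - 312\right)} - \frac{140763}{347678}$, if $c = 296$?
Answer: $\frac{6575190659}{680579685} \approx 9.6612$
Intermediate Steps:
$p = 3848$ ($p = 296 \cdot 13 = 3848$)
$\frac{\left(p + 142556\right) + 168864}{\left(-54\right) \left(-268 - 312\right)} - \frac{140763}{347678} = \frac{\left(3848 + 142556\right) + 168864}{\left(-54\right) \left(-268 - 312\right)} - \frac{140763}{347678} = \frac{146404 + 168864}{\left(-54\right) \left(-580\right)} - \frac{140763}{347678} = \frac{315268}{31320} - \frac{140763}{347678} = 315268 \cdot \frac{1}{31320} - \frac{140763}{347678} = \frac{78817}{7830} - \frac{140763}{347678} = \frac{6575190659}{680579685}$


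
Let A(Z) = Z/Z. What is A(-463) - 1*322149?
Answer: -322148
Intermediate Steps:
A(Z) = 1
A(-463) - 1*322149 = 1 - 1*322149 = 1 - 322149 = -322148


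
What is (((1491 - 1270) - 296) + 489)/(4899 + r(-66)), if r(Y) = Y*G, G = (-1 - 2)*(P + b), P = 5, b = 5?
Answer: 138/2293 ≈ 0.060183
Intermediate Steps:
G = -30 (G = (-1 - 2)*(5 + 5) = -3*10 = -30)
r(Y) = -30*Y (r(Y) = Y*(-30) = -30*Y)
(((1491 - 1270) - 296) + 489)/(4899 + r(-66)) = (((1491 - 1270) - 296) + 489)/(4899 - 30*(-66)) = ((221 - 296) + 489)/(4899 + 1980) = (-75 + 489)/6879 = 414*(1/6879) = 138/2293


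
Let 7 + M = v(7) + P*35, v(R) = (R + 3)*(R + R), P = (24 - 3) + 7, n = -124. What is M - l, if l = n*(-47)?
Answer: -4715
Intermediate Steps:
P = 28 (P = 21 + 7 = 28)
v(R) = 2*R*(3 + R) (v(R) = (3 + R)*(2*R) = 2*R*(3 + R))
l = 5828 (l = -124*(-47) = 5828)
M = 1113 (M = -7 + (2*7*(3 + 7) + 28*35) = -7 + (2*7*10 + 980) = -7 + (140 + 980) = -7 + 1120 = 1113)
M - l = 1113 - 1*5828 = 1113 - 5828 = -4715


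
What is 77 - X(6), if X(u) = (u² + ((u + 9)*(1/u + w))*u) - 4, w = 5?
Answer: -420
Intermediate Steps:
X(u) = -4 + u² + u*(5 + 1/u)*(9 + u) (X(u) = (u² + ((u + 9)*(1/u + 5))*u) - 4 = (u² + ((9 + u)*(5 + 1/u))*u) - 4 = (u² + ((5 + 1/u)*(9 + u))*u) - 4 = (u² + u*(5 + 1/u)*(9 + u)) - 4 = -4 + u² + u*(5 + 1/u)*(9 + u))
77 - X(6) = 77 - (5 + 6*6² + 46*6) = 77 - (5 + 6*36 + 276) = 77 - (5 + 216 + 276) = 77 - 1*497 = 77 - 497 = -420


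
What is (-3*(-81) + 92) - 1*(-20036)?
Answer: 20371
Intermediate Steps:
(-3*(-81) + 92) - 1*(-20036) = (243 + 92) + 20036 = 335 + 20036 = 20371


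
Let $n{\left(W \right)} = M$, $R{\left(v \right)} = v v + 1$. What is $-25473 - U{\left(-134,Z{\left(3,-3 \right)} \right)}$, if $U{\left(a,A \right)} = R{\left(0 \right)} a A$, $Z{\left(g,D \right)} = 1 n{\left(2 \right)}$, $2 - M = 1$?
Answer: $-25339$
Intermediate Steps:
$R{\left(v \right)} = 1 + v^{2}$ ($R{\left(v \right)} = v^{2} + 1 = 1 + v^{2}$)
$M = 1$ ($M = 2 - 1 = 1$)
$n{\left(W \right)} = 1$
$Z{\left(g,D \right)} = 1$ ($Z{\left(g,D \right)} = 1 \cdot 1 = 1$)
$U{\left(a,A \right)} = A a$ ($U{\left(a,A \right)} = \left(1 + 0^{2}\right) a A = \left(1 + 0\right) a A = 1 a A = a A = A a$)
$-25473 - U{\left(-134,Z{\left(3,-3 \right)} \right)} = -25473 - 1 \left(-134\right) = -25473 - -134 = -25473 + 134 = -25339$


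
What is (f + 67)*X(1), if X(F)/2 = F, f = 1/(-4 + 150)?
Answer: 9783/73 ≈ 134.01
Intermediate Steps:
f = 1/146 ≈ 0.0068493
X(F) = 2*F
(f + 67)*X(1) = (1/146 + 67)*(2*1) = (9783/146)*2 = 9783/73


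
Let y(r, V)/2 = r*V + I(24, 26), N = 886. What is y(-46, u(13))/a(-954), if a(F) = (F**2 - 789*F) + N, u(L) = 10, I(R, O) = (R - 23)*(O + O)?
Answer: -204/415927 ≈ -0.00049047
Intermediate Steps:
I(R, O) = 2*O*(-23 + R) (I(R, O) = (-23 + R)*(2*O) = 2*O*(-23 + R))
y(r, V) = 104 + 2*V*r (y(r, V) = 2*(r*V + 2*26*(-23 + 24)) = 2*(V*r + 2*26*1) = 2*(V*r + 52) = 2*(52 + V*r) = 104 + 2*V*r)
a(F) = 886 + F**2 - 789*F (a(F) = (F**2 - 789*F) + 886 = 886 + F**2 - 789*F)
y(-46, u(13))/a(-954) = (104 + 2*10*(-46))/(886 + (-954)**2 - 789*(-954)) = (104 - 920)/(886 + 910116 + 752706) = -816/1663708 = -816*1/1663708 = -204/415927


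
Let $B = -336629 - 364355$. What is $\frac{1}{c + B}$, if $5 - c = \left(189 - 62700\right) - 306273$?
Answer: $- \frac{1}{332195} \approx -3.0103 \cdot 10^{-6}$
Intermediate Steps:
$B = -700984$ ($B = -336629 - 364355 = -700984$)
$c = 368789$ ($c = 5 - \left(\left(189 - 62700\right) - 306273\right) = 5 - \left(-62511 - 306273\right) = 5 - -368784 = 5 + 368784 = 368789$)
$\frac{1}{c + B} = \frac{1}{368789 - 700984} = \frac{1}{-332195} = - \frac{1}{332195}$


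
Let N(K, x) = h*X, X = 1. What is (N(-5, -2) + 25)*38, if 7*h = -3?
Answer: 6536/7 ≈ 933.71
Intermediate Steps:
h = -3/7 (h = (⅐)*(-3) = -3/7 ≈ -0.42857)
N(K, x) = -3/7 (N(K, x) = -3/7*1 = -3/7)
(N(-5, -2) + 25)*38 = (-3/7 + 25)*38 = (172/7)*38 = 6536/7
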